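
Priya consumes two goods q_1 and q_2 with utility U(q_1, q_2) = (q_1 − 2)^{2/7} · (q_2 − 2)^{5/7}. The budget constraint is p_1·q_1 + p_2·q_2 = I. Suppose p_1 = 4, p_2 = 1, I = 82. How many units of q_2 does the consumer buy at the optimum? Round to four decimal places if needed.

MRS = (2/5)·(q_2−2)/(q_1−2). Tangency with p_1/p_2 gives q_2−2 = (5/2)·(p_1/p_2)·(q_1−2).
Substituting into the budget: q_1* = 2 + 2/7·(I − 2·p_1 − 2·p_2)/p_1, and q_2* = 2 + 5/7·(…)/p_2.
Discretionary income = 82 − 2·4 − 2·1 = 72; q_2* = 2 + 5/7·72/1 = 53.4286.

q_2* = 53.4286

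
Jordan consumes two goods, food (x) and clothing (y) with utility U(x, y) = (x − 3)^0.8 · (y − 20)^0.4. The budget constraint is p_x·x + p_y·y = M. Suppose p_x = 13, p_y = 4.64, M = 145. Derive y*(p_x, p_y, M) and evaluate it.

This is Cobb-Douglas in (x−3, y−20): tangency gives 0.8·p_y·(y−20) = 0.4·p_x·(x−3).
After buying the subsistence bundle (3, 20), a share 2/3 of the remaining income goes to x: x* = 3 + 2/3·(M − 3p_x − 20p_y)/p_x.
Discretionary income = 145 − 3·13 − 20·4.64 = 13.2; y* = 20 + 1/3·13.2/4.64 = 20.9483.

y* = 20.9483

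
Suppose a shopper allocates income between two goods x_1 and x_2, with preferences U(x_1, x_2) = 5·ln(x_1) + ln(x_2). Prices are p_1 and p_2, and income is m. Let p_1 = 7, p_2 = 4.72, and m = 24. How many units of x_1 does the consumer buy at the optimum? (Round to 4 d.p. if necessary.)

x_1* = 2.8571

The MRS is 5·x_2/x_1. Set MRS = p_1/p_2.
So 5·p_2·x_2 = p_1·x_1; combined with the budget, a share 5/6 of income goes to x_1.
Demand: x_1*(p_1,p_2,m) = 5/6·m/p_1 and x_2* = 1/6·m/p_2.
At p_1=7, p_2=4.72, m=24: x_1* = 5/6·24/7 = 2.8571.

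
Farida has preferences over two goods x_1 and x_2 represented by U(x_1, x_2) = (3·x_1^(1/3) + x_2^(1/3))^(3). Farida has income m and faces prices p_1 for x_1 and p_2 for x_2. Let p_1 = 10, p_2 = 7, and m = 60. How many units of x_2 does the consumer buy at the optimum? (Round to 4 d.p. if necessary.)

From the CES first-order condition, 3·(x_2/x_1)^(2/3) = p_1/p_2.
Solve for the ratio: x_2/x_1 = [(1/3)·p_1/p_2]^(1.5).
Substitute x_2 = (x_2/x_1)·x_1 into the budget: x_1* = m/(p_1 + p_2·(x_2/x_1)).
Numerically x_2/x_1 = 0.328603, so x_1* = 60/(10 + 7·0.328603) = 4.878 and x_2* = 0.328603·4.878 = 1.6029.

x_2* = 1.6029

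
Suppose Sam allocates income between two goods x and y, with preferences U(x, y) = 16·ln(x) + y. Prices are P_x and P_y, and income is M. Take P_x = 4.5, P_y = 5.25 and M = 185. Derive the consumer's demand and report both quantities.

So x*(P_x,P_y) = 16·P_y/P_x, independent of income; and y* = (M − 16·P_y)/P_y.
At the given prices: x* = 16·5.25/4.5 = 18.6667, and y* = 19.2381.

x* = 18.6667, y* = 19.2381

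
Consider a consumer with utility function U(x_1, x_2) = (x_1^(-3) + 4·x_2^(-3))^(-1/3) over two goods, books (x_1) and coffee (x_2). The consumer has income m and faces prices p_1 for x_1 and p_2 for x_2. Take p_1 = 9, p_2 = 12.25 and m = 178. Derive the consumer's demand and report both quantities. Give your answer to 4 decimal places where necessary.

From the CES first-order condition, (1/4)·(x_2/x_1)^(4) = p_1/p_2.
Hence x_2/x_1 = (4·p_1/p_2)^(1/(4)), i.e. raised to the 0.25 power.
With the ratio pinned down, the budget gives x_1* = m/(p_1 + p_2·(x_2/x_1)) and x_2* = (x_2/x_1)·x_1*.
Numerically x_2/x_1 = 1.309307, so x_1* = 178/(9 + 12.25·1.309307) = 7.1089 and x_2* = 1.309307·7.1089 = 9.3077.

x_1* = 7.1089, x_2* = 9.3077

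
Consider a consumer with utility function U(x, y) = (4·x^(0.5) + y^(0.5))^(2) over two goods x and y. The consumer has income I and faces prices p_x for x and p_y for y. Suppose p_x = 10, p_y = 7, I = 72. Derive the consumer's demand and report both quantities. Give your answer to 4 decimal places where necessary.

x* = 6.6098, y* = 0.8431

From the CES first-order condition, 4·(y/x)^(0.5) = p_x/p_y.
Solve for the ratio: y/x = [(1/4)·p_x/p_y]^(2).
With the ratio pinned down, the budget gives x* = I/(p_x + p_y·(y/x)) and y* = (y/x)·x*.
Numerically y/x = 0.127551, so x* = 72/(10 + 7·0.127551) = 6.6098 and y* = 0.127551·6.6098 = 0.8431.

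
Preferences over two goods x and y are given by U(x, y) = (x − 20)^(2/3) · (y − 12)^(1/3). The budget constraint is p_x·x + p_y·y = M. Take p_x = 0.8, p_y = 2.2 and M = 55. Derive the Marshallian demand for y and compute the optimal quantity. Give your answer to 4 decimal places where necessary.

y* = 13.9091

MRS = 2·(y−12)/(x−20). Tangency with p_x/p_y gives y−12 = (1/2)·(p_x/p_y)·(x−20).
Substituting into the budget: x* = 20 + 2/3·(M − 20·p_x − 12·p_y)/p_x, and y* = 12 + 1/3·(…)/p_y.
Discretionary income = 55 − 20·0.8 − 12·2.2 = 12.6; y* = 12 + 1/3·12.6/2.2 = 13.9091.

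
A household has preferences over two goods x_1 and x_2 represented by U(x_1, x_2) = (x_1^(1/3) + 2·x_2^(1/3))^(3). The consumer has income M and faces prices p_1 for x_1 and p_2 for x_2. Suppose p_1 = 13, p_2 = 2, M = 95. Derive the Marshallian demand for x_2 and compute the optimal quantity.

Numerically x_2/x_1 = 46.872167, so x_1* = 95/(13 + 2·46.872167) = 0.89 and x_2* = 46.872167·0.89 = 41.7151.

x_2* = 41.7151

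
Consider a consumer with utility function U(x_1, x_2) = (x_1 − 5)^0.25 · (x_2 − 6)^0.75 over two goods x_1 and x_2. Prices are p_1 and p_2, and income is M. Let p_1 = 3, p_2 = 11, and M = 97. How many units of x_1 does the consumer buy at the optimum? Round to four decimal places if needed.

x_1* = 6.3333

Let x_1' = x_1−5, x_2' = x_2−6. MRS = (1/3)·x_2'/x_1' = p_1/p_2.
Substituting into the budget: x_1* = 5 + 0.25·(M − 5·p_1 − 6·p_2)/p_1, and x_2* = 6 + 0.75·(…)/p_2.
Discretionary income = 97 − 5·3 − 6·11 = 16; x_1* = 5 + 0.25·16/3 = 6.3333.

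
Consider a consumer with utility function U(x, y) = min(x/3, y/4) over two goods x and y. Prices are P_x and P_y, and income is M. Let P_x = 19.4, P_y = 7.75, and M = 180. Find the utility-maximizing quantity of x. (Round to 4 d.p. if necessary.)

x* = 6.0538

Leontief preferences: the optimum is at the kink where x/3 = y/4, i.e. y = (4/3)·x.
Budget: P_x·x + P_y·(4/3)·x = M, so (3·P_x + 4·P_y)·x = 3·M.
Demand: x*(P_x,P_y,M) = 3·M/(3·P_x + 4·P_y), y* = 4·M/(3·P_x + 4·P_y).
Here 3·19.4 + 4·7.75 = 89.2, giving x* = 6.0538.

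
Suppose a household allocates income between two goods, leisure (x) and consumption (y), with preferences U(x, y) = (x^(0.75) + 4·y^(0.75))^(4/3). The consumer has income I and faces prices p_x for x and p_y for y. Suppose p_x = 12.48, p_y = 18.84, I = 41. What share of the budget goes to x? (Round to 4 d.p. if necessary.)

share on x = 0.0133

MRS = MU_x/MU_y = (1/4)·(y/x)^(0.25). Set equal to p_x/p_y.
Hence y/x = (4·p_x/p_y)^(1/(0.25)), i.e. raised to the 4 power.
With the ratio pinned down, the budget gives x* = I/(p_x + p_y·(y/x)) and y* = (y/x)·x*.
Numerically y/x = 49.291804, so x* = 41/(12.48 + 18.84·49.291804) = 0.0436 and y* = 49.291804·0.0436 = 2.1474.
Expenditure on x: 12.48·0.0436 = 0.5437; share = 0.0133.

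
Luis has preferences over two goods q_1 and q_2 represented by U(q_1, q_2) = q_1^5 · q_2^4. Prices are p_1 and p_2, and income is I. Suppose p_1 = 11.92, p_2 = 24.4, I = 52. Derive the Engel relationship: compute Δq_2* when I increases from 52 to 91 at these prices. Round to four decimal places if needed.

Δq_2* = 0.7104

The MRS is (5/4)·q_2/q_1. Set MRS = p_1/p_2.
Rearranging, p_2·q_2 = (4/5)·p_1·q_1. Substituting into the budget gives p_1·q_1·(1 + (4/5)) = I.
Demand: q_1*(p_1,p_2,I) = 5/9·I/p_1 and q_2* = 4/9·I/p_2.
At p_1=11.92, p_2=24.4, I=52: q_2* = 4/9·52/24.4 = 0.9472.
At I' = 91: q_2* = 1.6576. Change: 1.6576 − 0.9472 = 0.7104.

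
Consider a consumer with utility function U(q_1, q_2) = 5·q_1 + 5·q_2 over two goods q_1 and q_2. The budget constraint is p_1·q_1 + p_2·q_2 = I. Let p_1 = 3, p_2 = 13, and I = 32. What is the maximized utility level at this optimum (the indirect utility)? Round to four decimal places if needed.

V = 53.3333

Linear utility — the consumer picks whichever good has higher MU/price: 5/3 = 1.6667 vs 5/13 = 0.3846.
q_1 gives more utility per dollar, so spend all income on q_1: q_1* = I/p_1, q_2* = 0.
Numerically: q_1* = 10.6667, q_2* = 0.
Utility at the optimum: U(10.6667, 0) = 53.3333.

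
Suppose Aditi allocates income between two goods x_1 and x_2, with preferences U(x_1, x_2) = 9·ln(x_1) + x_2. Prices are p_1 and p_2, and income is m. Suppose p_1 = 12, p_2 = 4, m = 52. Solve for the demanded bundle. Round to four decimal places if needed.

MU_x_1 = 9/x_1, MU_x_2 = 1. Tangency: 9/x_1 = p_1/p_2.
So x_1*(p_1,p_2) = 9·p_2/p_1, independent of income; and x_2* = (m − 9·p_2)/p_2.
At the given prices: x_1* = 9·4/12 = 3, and x_2* = 4.

x_1* = 3, x_2* = 4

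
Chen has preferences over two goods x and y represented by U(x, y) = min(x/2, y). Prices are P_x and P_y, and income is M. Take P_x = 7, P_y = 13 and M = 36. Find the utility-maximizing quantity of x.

Demand: x*(P_x,P_y,M) = 2·M/(2·P_x + P_y), y* = M/(2·P_x + P_y).
Here 2·7 + 13 = 27, giving x* = 2.6667.

x* = 2.6667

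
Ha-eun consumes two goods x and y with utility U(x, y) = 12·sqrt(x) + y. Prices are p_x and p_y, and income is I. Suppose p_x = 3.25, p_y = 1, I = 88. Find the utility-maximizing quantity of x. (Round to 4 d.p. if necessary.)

MU_x = 6/√x, MU_y = 1. Tangency: 6/√x = p_x/p_y.
Solve: √x = 6·p_y/p_x, so x*(p_x,p_y) = (6·p_y/p_x)², and y* = (I − p_x·x*)/p_y.
Plugging in: x* = (6·1/3.25)² = 3.4083.

x* = 3.4083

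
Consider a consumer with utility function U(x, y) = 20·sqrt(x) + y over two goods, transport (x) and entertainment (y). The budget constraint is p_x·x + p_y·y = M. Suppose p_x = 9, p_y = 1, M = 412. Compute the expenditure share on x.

Utility is quasi-linear in y; the FOC for x is 10/√x = p_x/p_y.
Solve: √x = 10·p_y/p_x, so x*(p_x,p_y) = (10·p_y/p_x)², and y* = (M − p_x·x*)/p_y.
Plugging in: x* = (10·1/9)² = 1.2346, y* = 400.8889.
Expenditure on x: 9·1.2346 = 11.1111; share = 0.027.

share on x = 0.027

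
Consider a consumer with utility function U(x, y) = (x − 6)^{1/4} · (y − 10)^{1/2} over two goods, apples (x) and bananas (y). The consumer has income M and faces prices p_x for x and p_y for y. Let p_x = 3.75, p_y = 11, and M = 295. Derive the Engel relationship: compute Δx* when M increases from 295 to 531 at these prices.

Δx* = 20.9778

MRS = (1/2)·(y−10)/(x−6). Tangency with p_x/p_y gives y−10 = 2·(p_x/p_y)·(x−6).
After buying the subsistence bundle (6, 10), a share 1/3 of the remaining income goes to x: x* = 6 + 1/3·(M − 6p_x − 10p_y)/p_x.
Discretionary income = 295 − 6·3.75 − 10·11 = 162.5; x* = 6 + 1/3·162.5/3.75 = 20.4444.
At M' = 531: x* = 41.4222. Change: 41.4222 − 20.4444 = 20.9778.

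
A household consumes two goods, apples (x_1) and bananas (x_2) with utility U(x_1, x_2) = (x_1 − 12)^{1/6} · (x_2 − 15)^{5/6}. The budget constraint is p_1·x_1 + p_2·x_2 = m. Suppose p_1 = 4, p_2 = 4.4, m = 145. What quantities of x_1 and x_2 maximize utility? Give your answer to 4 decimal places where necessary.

Let x_1' = x_1−12, x_2' = x_2−15. MRS = (1/5)·x_2'/x_1' = p_1/p_2.
After buying the subsistence bundle (12, 15), a share 1/6 of the remaining income goes to x_1: x_1* = 12 + 1/6·(m − 12p_1 − 15p_2)/p_1.
Discretionary income = 145 − 12·4 − 15·4.4 = 31; x_1* = 12 + 1/6·31/4 = 13.2917; x_2* = 15 + 5/6·31/4.4 = 20.8712.

x_1* = 13.2917, x_2* = 20.8712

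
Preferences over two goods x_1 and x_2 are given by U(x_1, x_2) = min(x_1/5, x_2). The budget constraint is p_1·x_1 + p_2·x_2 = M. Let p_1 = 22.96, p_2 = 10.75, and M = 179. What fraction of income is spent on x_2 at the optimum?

share on x_2 = 0.0856

With perfect complements, no substitution: consume in ratio x_1:x_2 = 5:1.
Budget: p_1·x_1 + p_2·(1/5)·x_1 = M, so (5·p_1 + p_2)·x_1 = 5·M.
Demand: x_1*(p_1,p_2,M) = 5·M/(5·p_1 + p_2), x_2* = M/(5·p_1 + p_2).
Here 5·22.96 + 10.75 = 125.55, giving x_1* = 7.1286 and x_2* = 1.4257.
Expenditure on x_2: 10.75·1.4257 = 15.3266; share = 0.0856.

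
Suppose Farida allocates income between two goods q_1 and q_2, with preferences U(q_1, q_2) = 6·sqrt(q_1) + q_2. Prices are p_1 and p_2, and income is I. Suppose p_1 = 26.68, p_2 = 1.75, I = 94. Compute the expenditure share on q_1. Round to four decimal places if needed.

share on q_1 = 0.011

Set MRS = p_1/p_2: 3·q_1^(−1/2) = p_1/p_2.
Solve: √q_1 = 3·p_2/p_1, so q_1*(p_1,p_2) = (3·p_2/p_1)², and q_2* = (I − p_1·q_1*)/p_2.
Plugging in: q_1* = (3·1.75/26.68)² = 0.0387, q_2* = 53.124.
Expenditure on q_1: 26.68·0.0387 = 1.0331; share = 0.011.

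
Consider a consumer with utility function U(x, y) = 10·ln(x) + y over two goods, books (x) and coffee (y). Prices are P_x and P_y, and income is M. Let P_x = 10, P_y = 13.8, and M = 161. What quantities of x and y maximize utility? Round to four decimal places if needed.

x* = 13.8, y* = 1.6667

MU_x = 10/x, MU_y = 1. Tangency: 10/x = P_x/P_y.
So x*(P_x,P_y) = 10·P_y/P_x, independent of income; and y* = (M − 10·P_y)/P_y.
At the given prices: x* = 10·13.8/10 = 13.8, and y* = 1.6667.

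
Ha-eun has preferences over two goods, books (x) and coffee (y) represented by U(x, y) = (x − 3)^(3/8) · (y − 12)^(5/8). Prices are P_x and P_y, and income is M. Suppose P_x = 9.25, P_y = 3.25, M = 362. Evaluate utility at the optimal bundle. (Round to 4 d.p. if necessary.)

Let x' = x−3, y' = y−12. MRS = (3/5)·y'/x' = P_x/P_y.
After buying the subsistence bundle (3, 12), a share 0.375 of the remaining income goes to x: x* = 3 + 0.375·(M − 3P_x − 12P_y)/P_x.
Discretionary income = 362 − 3·9.25 − 12·3.25 = 295.25; x* = 3 + 0.375·295.25/9.25 = 14.9696; y* = 12 + 0.625·295.25/3.25 = 68.7788.
Utility at the optimum: U(14.9696, 68.7788) = 31.6699.

V = 31.6699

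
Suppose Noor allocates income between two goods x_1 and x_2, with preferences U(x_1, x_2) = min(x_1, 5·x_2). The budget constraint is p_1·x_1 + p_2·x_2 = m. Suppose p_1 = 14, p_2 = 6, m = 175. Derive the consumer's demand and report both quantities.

x_1* = 11.5132, x_2* = 2.3026

Leontief preferences: the optimum is at the kink where x_1/5 = x_2/1, i.e. x_2 = (1/5)·x_1.
Budget: p_1·x_1 + p_2·(1/5)·x_1 = m, so (5·p_1 + p_2)·x_1 = 5·m.
Demand: x_1*(p_1,p_2,m) = 5·m/(5·p_1 + p_2), x_2* = m/(5·p_1 + p_2).
Here 5·14 + 6 = 76, giving x_1* = 11.5132 and x_2* = 2.3026.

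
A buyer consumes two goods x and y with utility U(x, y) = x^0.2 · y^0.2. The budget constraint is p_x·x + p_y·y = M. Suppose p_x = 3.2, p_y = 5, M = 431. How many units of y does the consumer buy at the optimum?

The MRS is y/x. Set MRS = p_x/p_y.
Rearranging, p_y·y = p_x·x. Substituting into the budget gives p_x·x·(1 + 1) = M.
Demand: x*(p_x,p_y,M) = 0.5·M/p_x and y* = 0.5·M/p_y.
At p_x=3.2, p_y=5, M=431: y* = 0.5·431/5 = 43.1.

y* = 43.1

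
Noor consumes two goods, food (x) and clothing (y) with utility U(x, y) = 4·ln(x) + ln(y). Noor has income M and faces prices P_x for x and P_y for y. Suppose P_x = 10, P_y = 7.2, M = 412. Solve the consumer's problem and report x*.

At P_x=10, P_y=7.2, M=412: x* = 0.8·412/10 = 32.96.

x* = 32.96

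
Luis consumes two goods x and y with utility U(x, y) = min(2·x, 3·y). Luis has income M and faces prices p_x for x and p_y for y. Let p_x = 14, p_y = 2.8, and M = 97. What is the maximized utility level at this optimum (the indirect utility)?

V = 12.2269

Leontief preferences: the optimum is at the kink where x/3 = y/2, i.e. y = (2/3)·x.
Budget: p_x·x + p_y·(2/3)·x = M, so (3·p_x + 2·p_y)·x = 3·M.
Demand: x*(p_x,p_y,M) = 3·M/(3·p_x + 2·p_y), y* = 2·M/(3·p_x + 2·p_y).
Here 3·14 + 2·2.8 = 47.6, giving x* = 6.1134 and y* = 4.0756.
Utility at the optimum: U(6.1134, 4.0756) = 12.2269.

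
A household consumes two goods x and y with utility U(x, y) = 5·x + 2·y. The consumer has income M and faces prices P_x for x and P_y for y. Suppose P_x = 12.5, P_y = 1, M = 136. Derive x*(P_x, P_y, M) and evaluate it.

Linear utility — the consumer picks whichever good has higher MU/price: 5/12.5 = 0.4 vs 2/1 = 2.
y gives more utility per dollar, so spend all income on y: y* = M/P_y, x* = 0.
Numerically: x* = 0, y* = 136.

x* = 0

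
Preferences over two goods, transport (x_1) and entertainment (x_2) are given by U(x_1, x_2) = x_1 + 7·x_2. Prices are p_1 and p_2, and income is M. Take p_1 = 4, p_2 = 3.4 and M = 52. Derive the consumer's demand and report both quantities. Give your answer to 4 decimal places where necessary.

x_1* = 0, x_2* = 15.2941

Perfect substitutes: compare marginal utility per dollar. 1/p_1 vs 7/p_2 → 0.25 vs 2.0588.
x_2 gives more utility per dollar, so spend all income on x_2: x_2* = M/p_2, x_1* = 0.
Numerically: x_1* = 0, x_2* = 15.2941.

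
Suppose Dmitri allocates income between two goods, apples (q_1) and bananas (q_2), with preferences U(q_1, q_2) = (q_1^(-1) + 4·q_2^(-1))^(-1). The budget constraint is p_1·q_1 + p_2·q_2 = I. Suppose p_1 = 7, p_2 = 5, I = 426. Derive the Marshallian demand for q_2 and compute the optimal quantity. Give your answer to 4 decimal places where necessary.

MU_q_1 ∝ q_1^(-2), MU_q_2 ∝ 4·q_2^(-2), so MRS = (1/4)·(q_2/q_1)^(2) = p_1/p_2.
Hence q_2/q_1 = (4·p_1/p_2)^(1/(2)), i.e. raised to the 0.5 power.
Substitute q_2 = (q_2/q_1)·q_1 into the budget: q_1* = I/(p_1 + p_2·(q_2/q_1)).
Numerically q_2/q_1 = 2.366432, so q_1* = 426/(7 + 5·2.366432) = 22.6209 and q_2* = 2.366432·22.6209 = 53.5308.

q_2* = 53.5308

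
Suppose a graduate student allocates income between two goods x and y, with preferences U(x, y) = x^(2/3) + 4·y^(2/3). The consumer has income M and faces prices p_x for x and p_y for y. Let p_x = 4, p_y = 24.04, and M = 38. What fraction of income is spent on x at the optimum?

share on x = 0.3608

MRS = MU_x/MU_y = (1/4)·(y/x)^(1/3). Set equal to p_x/p_y.
Solve for the ratio: y/x = [4·p_x/p_y]^(3).
Substitute y = (y/x)·x into the budget: x* = M/(p_x + p_y·(y/x)).
Numerically y/x = 0.29482, so x* = 38/(4 + 24.04·0.29482) = 3.4273 and y* = 0.29482·3.4273 = 1.0104.
Expenditure on x: 4·3.4273 = 13.7092; share = 0.3608.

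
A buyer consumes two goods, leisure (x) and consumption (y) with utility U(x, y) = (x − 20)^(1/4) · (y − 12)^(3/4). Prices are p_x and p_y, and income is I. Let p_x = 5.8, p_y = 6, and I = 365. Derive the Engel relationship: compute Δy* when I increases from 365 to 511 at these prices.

Let x' = x−20, y' = y−12. MRS = (1/3)·y'/x' = p_x/p_y.
After buying the subsistence bundle (20, 12), a share 0.25 of the remaining income goes to x: x* = 20 + 0.25·(I − 20p_x − 12p_y)/p_x.
Discretionary income = 365 − 20·5.8 − 12·6 = 177; y* = 12 + 0.75·177/6 = 34.125.
At I' = 511: y* = 52.375. Change: 52.375 − 34.125 = 18.25.

Δy* = 18.25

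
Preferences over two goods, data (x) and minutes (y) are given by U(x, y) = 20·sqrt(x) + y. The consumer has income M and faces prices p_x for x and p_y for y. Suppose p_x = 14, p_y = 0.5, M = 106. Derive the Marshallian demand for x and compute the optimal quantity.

x* = 0.1276

MU_x = 10/√x, MU_y = 1. Tangency: 10/√x = p_x/p_y.
Solve: √x = 10·p_y/p_x, so x*(p_x,p_y) = (10·p_y/p_x)², and y* = (M − p_x·x*)/p_y.
Plugging in: x* = (10·0.5/14)² = 0.1276.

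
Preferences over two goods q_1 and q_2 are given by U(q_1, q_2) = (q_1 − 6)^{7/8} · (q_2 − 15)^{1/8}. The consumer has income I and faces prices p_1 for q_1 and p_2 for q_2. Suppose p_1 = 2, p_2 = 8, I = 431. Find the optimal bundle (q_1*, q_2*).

q_1* = 136.8125, q_2* = 19.6719

This is Cobb-Douglas in (q_1−6, q_2−15): tangency gives 0.875·p_2·(q_2−15) = 0.125·p_1·(q_1−6).
Substituting into the budget: q_1* = 6 + 0.875·(I − 6·p_1 − 15·p_2)/p_1, and q_2* = 15 + 0.125·(…)/p_2.
Discretionary income = 431 − 6·2 − 15·8 = 299; q_1* = 6 + 0.875·299/2 = 136.8125; q_2* = 15 + 0.125·299/8 = 19.6719.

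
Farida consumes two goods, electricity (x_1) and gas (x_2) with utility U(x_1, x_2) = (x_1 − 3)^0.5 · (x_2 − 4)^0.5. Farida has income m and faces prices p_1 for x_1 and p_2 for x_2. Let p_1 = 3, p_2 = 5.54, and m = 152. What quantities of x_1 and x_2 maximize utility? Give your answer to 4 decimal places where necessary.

x_1* = 23.14, x_2* = 14.9061

After buying the subsistence bundle (3, 4), a share 0.5 of the remaining income goes to x_1: x_1* = 3 + 0.5·(m − 3p_1 − 4p_2)/p_1.
Discretionary income = 152 − 3·3 − 4·5.54 = 120.84; x_1* = 3 + 0.5·120.84/3 = 23.14; x_2* = 4 + 0.5·120.84/5.54 = 14.9061.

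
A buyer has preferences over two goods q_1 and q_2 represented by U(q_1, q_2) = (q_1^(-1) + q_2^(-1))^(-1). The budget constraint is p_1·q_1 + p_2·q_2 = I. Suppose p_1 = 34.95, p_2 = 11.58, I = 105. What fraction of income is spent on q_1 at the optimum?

share on q_1 = 0.6347

From the CES first-order condition, (q_2/q_1)^(2) = p_1/p_2.
Solve for the ratio: q_2/q_1 = [p_1/p_2]^(0.5).
Substitute q_2 = (q_2/q_1)·q_1 into the budget: q_1* = I/(p_1 + p_2·(q_2/q_1)).
Numerically q_2/q_1 = 1.737278, so q_1* = 105/(34.95 + 11.58·1.737278) = 1.9067 and q_2* = 1.737278·1.9067 = 3.3125.
Expenditure on q_1: 34.95·1.9067 = 66.6407; share = 0.6347.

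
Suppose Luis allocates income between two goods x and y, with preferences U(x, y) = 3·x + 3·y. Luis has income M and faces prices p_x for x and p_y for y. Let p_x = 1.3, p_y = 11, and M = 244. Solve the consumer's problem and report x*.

x* = 187.6923

x gives more utility per dollar, so spend all income on x: x* = M/p_x, y* = 0.
Numerically: x* = 187.6923, y* = 0.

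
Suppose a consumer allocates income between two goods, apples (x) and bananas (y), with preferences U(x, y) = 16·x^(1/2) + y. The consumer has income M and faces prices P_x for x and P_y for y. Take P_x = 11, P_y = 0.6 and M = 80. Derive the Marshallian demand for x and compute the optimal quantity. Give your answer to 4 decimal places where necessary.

Plugging in: x* = (8·0.6/11)² = 0.1904.

x* = 0.1904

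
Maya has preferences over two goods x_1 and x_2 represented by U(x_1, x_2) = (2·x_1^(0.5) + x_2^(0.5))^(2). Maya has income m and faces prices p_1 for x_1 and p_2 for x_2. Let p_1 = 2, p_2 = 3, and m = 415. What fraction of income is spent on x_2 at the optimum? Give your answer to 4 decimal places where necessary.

MRS = MU_x_1/MU_x_2 = 2·(x_2/x_1)^(0.5). Set equal to p_1/p_2.
Hence x_2/x_1 = ((1/2)·p_1/p_2)^(1/(0.5)), i.e. raised to the 2 power.
Substitute x_2 = (x_2/x_1)·x_1 into the budget: x_1* = m/(p_1 + p_2·(x_2/x_1)).
Numerically x_2/x_1 = 0.111111, so x_1* = 415/(2 + 3·0.111111) = 177.8571 and x_2* = 0.111111·177.8571 = 19.7619.
Expenditure on x_2: 3·19.7619 = 59.2857; share = 0.1429.

share on x_2 = 0.1429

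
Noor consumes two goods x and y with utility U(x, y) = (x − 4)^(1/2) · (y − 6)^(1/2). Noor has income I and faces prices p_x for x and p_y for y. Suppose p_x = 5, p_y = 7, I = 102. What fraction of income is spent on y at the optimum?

MRS = (y−6)/(x−4). Tangency with p_x/p_y gives y−6 = (p_x/p_y)·(x−4).
After buying the subsistence bundle (4, 6), a share 0.5 of the remaining income goes to x: x* = 4 + 0.5·(I − 4p_x − 6p_y)/p_x.
Discretionary income = 102 − 4·5 − 6·7 = 40; x* = 4 + 0.5·40/5 = 8; y* = 6 + 0.5·40/7 = 8.8571.
Expenditure on y: 7·8.8571 = 62; share = 0.6078.

share on y = 0.6078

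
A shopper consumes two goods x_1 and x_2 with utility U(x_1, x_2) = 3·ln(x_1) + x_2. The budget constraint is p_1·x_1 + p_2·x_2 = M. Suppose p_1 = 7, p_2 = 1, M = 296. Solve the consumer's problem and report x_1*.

Set MRS = p_1/p_2: (3/x_1)/1 = p_1/p_2.
So x_1*(p_1,p_2) = 3·p_2/p_1, independent of income; and x_2* = (M − 3·p_2)/p_2.
At the given prices: x_1* = 3·1/7 = 0.4286.

x_1* = 0.4286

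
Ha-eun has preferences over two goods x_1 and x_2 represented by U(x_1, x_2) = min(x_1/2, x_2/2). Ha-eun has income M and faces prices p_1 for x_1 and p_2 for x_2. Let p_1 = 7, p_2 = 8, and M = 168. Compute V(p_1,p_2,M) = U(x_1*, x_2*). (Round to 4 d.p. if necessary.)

Demand: x_1*(p_1,p_2,M) = 2·M/(2·p_1 + 2·p_2), x_2* = 2·M/(2·p_1 + 2·p_2).
Here 2·7 + 2·8 = 30, giving x_1* = 11.2 and x_2* = 11.2.
Utility at the optimum: U(11.2, 11.2) = 5.6.

V = 5.6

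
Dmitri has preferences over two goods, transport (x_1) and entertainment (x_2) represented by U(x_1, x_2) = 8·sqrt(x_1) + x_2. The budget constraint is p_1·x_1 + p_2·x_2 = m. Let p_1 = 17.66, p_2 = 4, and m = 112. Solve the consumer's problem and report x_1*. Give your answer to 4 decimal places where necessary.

Thus x_1* = (4·p_2/p_1)² — independent of m — with the rest of income spent on x_2.
Plugging in: x_1* = (4·4/17.66)² = 0.8208.

x_1* = 0.8208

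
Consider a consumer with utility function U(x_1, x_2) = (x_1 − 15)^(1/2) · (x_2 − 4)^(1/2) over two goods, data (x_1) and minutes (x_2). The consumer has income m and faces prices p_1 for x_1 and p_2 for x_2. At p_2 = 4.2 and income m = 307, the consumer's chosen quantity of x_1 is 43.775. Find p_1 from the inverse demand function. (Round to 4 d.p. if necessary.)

p_1 = 4

Let x_1' = x_1−15, x_2' = x_2−4. MRS = x_2'/x_1' = p_1/p_2.
After buying the subsistence bundle (15, 4), a share 0.5 of the remaining income goes to x_1: x_1* = 15 + 0.5·(m − 15p_1 − 4p_2)/p_1.
Set x_1* = 43.775 in the demand function and solve for p_1: p_1 = 4.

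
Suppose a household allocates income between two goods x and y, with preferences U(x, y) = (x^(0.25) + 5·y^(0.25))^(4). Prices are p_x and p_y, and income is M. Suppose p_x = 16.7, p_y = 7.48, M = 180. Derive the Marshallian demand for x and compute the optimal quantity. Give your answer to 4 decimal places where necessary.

MU_x ∝ x^(-0.75), MU_y ∝ 5·y^(-0.75), so MRS = (1/5)·(y/x)^(0.75) = p_x/p_y.
Hence y/x = (5·p_x/p_y)^(1/(0.75)), i.e. raised to the 4/3 power.
With the ratio pinned down, the budget gives x* = M/(p_x + p_y·(y/x)) and y* = (y/x)·x*.
Numerically y/x = 24.948619, so x* = 180/(16.7 + 7.48·24.948619) = 0.8853.

x* = 0.8853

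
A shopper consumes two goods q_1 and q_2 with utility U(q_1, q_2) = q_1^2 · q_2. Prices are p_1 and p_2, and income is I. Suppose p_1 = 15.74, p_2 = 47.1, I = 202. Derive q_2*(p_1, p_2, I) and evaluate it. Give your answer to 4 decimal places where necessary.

q_2* = 1.4296

Demand: q_1*(p_1,p_2,I) = 2/3·I/p_1 and q_2* = 1/3·I/p_2.
At p_1=15.74, p_2=47.1, I=202: q_2* = 1/3·202/47.1 = 1.4296.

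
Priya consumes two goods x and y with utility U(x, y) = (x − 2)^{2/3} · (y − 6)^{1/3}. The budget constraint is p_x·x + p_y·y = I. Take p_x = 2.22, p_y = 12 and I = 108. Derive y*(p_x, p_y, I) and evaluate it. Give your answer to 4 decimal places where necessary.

y* = 6.8767

Discretionary income = 108 − 2·2.22 − 6·12 = 31.56; y* = 6 + 1/3·31.56/12 = 6.8767.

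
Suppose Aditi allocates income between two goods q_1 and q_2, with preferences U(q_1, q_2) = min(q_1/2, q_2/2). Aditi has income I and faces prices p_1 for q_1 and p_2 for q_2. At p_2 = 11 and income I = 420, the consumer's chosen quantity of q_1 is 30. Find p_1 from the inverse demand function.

p_1 = 3

Leontief preferences: the optimum is at the kink where q_1/2 = q_2/2, i.e. q_2 = q_1.
Budget: p_1·q_1 + p_2·q_1 = I, so (2·p_1 + 2·p_2)·q_1 = 2·I.
Demand: q_1*(p_1,p_2,I) = 2·I/(2·p_1 + 2·p_2), q_2* = 2·I/(2·p_1 + 2·p_2).
Set q_1* = 30 in the demand function and solve for p_1: p_1 = 3.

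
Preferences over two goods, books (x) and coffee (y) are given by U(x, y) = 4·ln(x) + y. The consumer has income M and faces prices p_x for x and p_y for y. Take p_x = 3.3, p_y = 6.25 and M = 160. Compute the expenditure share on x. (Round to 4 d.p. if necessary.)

Set MRS = p_x/p_y: (4/x)/1 = p_x/p_y.
So x*(p_x,p_y) = 4·p_y/p_x, independent of income; and y* = (M − 4·p_y)/p_y.
At the given prices: x* = 4·6.25/3.3 = 7.5758, and y* = 21.6.
Expenditure on x: 3.3·7.5758 = 25; share = 0.1562.

share on x = 0.1562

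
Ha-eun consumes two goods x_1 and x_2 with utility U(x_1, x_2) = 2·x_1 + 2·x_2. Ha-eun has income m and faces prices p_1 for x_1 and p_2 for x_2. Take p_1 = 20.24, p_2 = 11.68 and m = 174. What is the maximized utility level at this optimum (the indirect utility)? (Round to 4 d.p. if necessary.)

V = 29.7945

x_2 gives more utility per dollar, so spend all income on x_2: x_2* = m/p_2, x_1* = 0.
Numerically: x_1* = 0, x_2* = 14.8973.
Utility at the optimum: U(0, 14.8973) = 29.7945.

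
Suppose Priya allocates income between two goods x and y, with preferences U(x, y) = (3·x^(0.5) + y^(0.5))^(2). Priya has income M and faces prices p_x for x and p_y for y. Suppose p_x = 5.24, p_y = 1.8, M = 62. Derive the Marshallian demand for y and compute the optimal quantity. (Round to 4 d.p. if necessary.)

y* = 8.4183

MU_x ∝ 3·x^(-0.5), MU_y ∝ y^(-0.5), so MRS = 3·(y/x)^(0.5) = p_x/p_y.
Hence y/x = ((1/3)·p_x/p_y)^(1/(0.5)), i.e. raised to the 2 power.
Substitute y = (y/x)·x into the budget: x* = M/(p_x + p_y·(y/x)).
Numerically y/x = 0.941619, so x* = 62/(5.24 + 1.8·0.941619) = 8.9403 and y* = 0.941619·8.9403 = 8.4183.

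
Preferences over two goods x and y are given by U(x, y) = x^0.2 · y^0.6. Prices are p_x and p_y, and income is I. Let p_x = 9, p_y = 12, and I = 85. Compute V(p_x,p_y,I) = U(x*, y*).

V = 3.2345

MU_x/MU_y = (0.2·y)/(0.6·x); tangency sets this equal to p_x/p_y.
Rearranging, p_y·y = 3·p_x·x. Substituting into the budget gives p_x·x·(1 + 3) = I.
Demand: x*(p_x,p_y,I) = 0.25·I/p_x and y* = 0.75·I/p_y.
At p_x=9, p_y=12, I=85: x* = 0.25·85/9 = 2.3611, y* = 5.3125.
Utility at the optimum: U(2.3611, 5.3125) = 3.2345.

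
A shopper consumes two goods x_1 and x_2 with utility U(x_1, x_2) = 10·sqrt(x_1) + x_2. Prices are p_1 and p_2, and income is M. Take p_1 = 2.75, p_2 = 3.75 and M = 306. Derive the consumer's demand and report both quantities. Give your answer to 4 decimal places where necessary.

x_1* = 46.4876, x_2* = 47.5091

MU_x_1 = 5/√x_1, MU_x_2 = 1. Tangency: 5/√x_1 = p_1/p_2.
Solve: √x_1 = 5·p_2/p_1, so x_1*(p_1,p_2) = (5·p_2/p_1)², and x_2* = (M − p_1·x_1*)/p_2.
Plugging in: x_1* = (5·3.75/2.75)² = 46.4876, x_2* = 47.5091.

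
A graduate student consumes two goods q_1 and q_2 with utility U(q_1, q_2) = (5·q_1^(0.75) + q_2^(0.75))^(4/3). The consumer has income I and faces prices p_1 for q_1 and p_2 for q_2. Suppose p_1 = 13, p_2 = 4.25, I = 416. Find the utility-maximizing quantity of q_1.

MU_q_1 ∝ 5·q_1^(-0.25), MU_q_2 ∝ q_2^(-0.25), so MRS = 5·(q_2/q_1)^(0.25) = p_1/p_2.
Hence q_2/q_1 = ((1/5)·p_1/p_2)^(1/(0.25)), i.e. raised to the 4 power.
With the ratio pinned down, the budget gives q_1* = I/(p_1 + p_2·(q_2/q_1)) and q_2* = (q_2/q_1)·q_1*.
Numerically q_2/q_1 = 0.140068, so q_1* = 416/(13 + 4.25·0.140068) = 30.5988.

q_1* = 30.5988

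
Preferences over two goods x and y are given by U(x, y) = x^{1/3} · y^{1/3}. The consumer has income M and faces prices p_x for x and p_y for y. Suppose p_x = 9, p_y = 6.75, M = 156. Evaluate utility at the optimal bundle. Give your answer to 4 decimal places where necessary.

V = 4.6439

At p_x=9, p_y=6.75, M=156: x* = 0.5·156/9 = 8.6667, y* = 11.5556.
Utility at the optimum: U(8.6667, 11.5556) = 4.6439.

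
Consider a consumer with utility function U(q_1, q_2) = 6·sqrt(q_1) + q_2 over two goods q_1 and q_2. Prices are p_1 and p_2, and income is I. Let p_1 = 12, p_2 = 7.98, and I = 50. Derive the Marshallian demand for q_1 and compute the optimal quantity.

Utility is quasi-linear in q_2; the FOC for q_1 is 3/√q_1 = p_1/p_2.
Solve: √q_1 = 3·p_2/p_1, so q_1*(p_1,p_2) = (3·p_2/p_1)², and q_2* = (I − p_1·q_1*)/p_2.
Plugging in: q_1* = (3·7.98/12)² = 3.98.

q_1* = 3.98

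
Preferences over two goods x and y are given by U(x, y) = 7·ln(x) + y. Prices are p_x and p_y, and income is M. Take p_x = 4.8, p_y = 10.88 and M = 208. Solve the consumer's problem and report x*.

MU_x = 7/x, MU_y = 1. Tangency: 7/x = p_x/p_y.
So x*(p_x,p_y) = 7·p_y/p_x, independent of income; and y* = (M − 7·p_y)/p_y.
At the given prices: x* = 7·10.88/4.8 = 15.8667.

x* = 15.8667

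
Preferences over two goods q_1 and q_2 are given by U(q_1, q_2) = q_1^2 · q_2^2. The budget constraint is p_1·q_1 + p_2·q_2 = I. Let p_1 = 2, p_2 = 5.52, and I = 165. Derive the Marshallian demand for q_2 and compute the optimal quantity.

Tangency: MRS = q_2/q_1 = p_1/p_2.
Rearranging, p_2·q_2 = p_1·q_1. Substituting into the budget gives p_1·q_1·(1 + 1) = I.
Demand: q_1*(p_1,p_2,I) = 0.5·I/p_1 and q_2* = 0.5·I/p_2.
At p_1=2, p_2=5.52, I=165: q_2* = 0.5·165/5.52 = 14.9457.

q_2* = 14.9457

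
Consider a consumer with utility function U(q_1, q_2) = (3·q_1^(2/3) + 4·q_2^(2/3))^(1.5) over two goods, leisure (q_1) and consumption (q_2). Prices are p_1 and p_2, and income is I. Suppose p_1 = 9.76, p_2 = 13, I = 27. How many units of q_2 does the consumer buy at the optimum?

q_2* = 1.1879

MRS = MU_q_1/MU_q_2 = (3/4)·(q_2/q_1)^(1/3). Set equal to p_1/p_2.
Hence q_2/q_1 = ((4/3)·p_1/p_2)^(1/(1/3)), i.e. raised to the 3 power.
Substitute q_2 = (q_2/q_1)·q_1 into the budget: q_1* = I/(p_1 + p_2·(q_2/q_1)).
Numerically q_2/q_1 = 1.00308, so q_1* = 27/(9.76 + 13·1.00308) = 1.1842 and q_2* = 1.00308·1.1842 = 1.1879.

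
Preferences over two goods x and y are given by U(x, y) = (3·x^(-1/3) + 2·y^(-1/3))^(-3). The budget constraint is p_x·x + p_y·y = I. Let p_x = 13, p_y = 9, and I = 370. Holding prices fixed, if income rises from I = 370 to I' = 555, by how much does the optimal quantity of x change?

MU_x ∝ 3·x^(-4/3), MU_y ∝ 2·y^(-4/3), so MRS = (3/2)·(y/x)^(4/3) = p_x/p_y.
Solve for the ratio: y/x = [(2/3)·p_x/p_y]^(0.75).
Substitute y = (y/x)·x into the budget: x* = I/(p_x + p_y·(y/x)).
Numerically y/x = 0.972092, so x* = 370/(13 + 9·0.972092) = 17.0124.
At I' = 555: x* = 25.5186. Change: 25.5186 − 17.0124 = 8.5062.

Δx* = 8.5062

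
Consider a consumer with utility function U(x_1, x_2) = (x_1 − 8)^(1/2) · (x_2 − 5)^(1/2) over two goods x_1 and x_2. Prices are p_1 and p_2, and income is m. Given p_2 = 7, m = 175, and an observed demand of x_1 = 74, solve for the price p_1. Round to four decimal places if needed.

p_1 = 1

This is Cobb-Douglas in (x_1−8, x_2−5): tangency gives 0.5·p_2·(x_2−5) = 0.5·p_1·(x_1−8).
After buying the subsistence bundle (8, 5), a share 0.5 of the remaining income goes to x_1: x_1* = 8 + 0.5·(m − 8p_1 − 5p_2)/p_1.
Set x_1* = 74 in the demand function and solve for p_1: p_1 = 1.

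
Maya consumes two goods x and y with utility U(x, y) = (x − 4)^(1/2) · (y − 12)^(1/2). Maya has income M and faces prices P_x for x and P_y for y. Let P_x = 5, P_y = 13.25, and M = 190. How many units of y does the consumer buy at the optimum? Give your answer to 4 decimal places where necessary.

y* = 12.4151

Let x' = x−4, y' = y−12. MRS = y'/x' = P_x/P_y.
After buying the subsistence bundle (4, 12), a share 0.5 of the remaining income goes to x: x* = 4 + 0.5·(M − 4P_x − 12P_y)/P_x.
Discretionary income = 190 − 4·5 − 12·13.25 = 11; y* = 12 + 0.5·11/13.25 = 12.4151.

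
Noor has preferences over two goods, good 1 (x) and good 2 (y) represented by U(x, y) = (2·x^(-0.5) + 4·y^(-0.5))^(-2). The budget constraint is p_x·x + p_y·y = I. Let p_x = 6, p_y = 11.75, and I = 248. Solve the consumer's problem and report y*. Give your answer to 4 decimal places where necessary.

MRS = MU_x/MU_y = (1/2)·(y/x)^(1.5). Set equal to p_x/p_y.
Hence y/x = (2·p_x/p_y)^(1/(1.5)), i.e. raised to the 2/3 power.
With the ratio pinned down, the budget gives x* = I/(p_x + p_y·(y/x)) and y* = (y/x)·x*.
Numerically y/x = 1.014135, so x* = 248/(6 + 11.75·1.014135) = 13.8423 and y* = 1.014135·13.8423 = 14.038.

y* = 14.038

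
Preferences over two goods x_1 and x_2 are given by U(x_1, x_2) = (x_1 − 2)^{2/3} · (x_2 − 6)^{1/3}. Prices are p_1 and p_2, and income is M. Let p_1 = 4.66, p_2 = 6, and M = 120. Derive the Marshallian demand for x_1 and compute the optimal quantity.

Let x_1' = x_1−2, x_2' = x_2−6. MRS = 2·x_2'/x_1' = p_1/p_2.
Substituting into the budget: x_1* = 2 + 2/3·(M − 2·p_1 − 6·p_2)/p_1, and x_2* = 6 + 1/3·(…)/p_2.
Discretionary income = 120 − 2·4.66 − 6·6 = 74.68; x_1* = 2 + 2/3·74.68/4.66 = 12.6838.

x_1* = 12.6838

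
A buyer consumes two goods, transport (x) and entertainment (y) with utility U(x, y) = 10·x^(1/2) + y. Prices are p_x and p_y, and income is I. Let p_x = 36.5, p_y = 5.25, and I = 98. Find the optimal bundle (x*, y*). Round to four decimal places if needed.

x* = 0.5172, y* = 15.0708

MU_x = 5/√x, MU_y = 1. Tangency: 5/√x = p_x/p_y.
Solve: √x = 5·p_y/p_x, so x*(p_x,p_y) = (5·p_y/p_x)², and y* = (I − p_x·x*)/p_y.
Plugging in: x* = (5·5.25/36.5)² = 0.5172, y* = 15.0708.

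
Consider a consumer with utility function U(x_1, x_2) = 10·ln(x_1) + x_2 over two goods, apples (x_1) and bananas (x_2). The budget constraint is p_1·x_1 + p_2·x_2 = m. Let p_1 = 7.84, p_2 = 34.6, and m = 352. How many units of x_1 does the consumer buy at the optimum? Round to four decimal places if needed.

x_1* = 44.1327

MU_x_1 = 10/x_1, MU_x_2 = 1. Tangency: 10/x_1 = p_1/p_2.
So x_1*(p_1,p_2) = 10·p_2/p_1, independent of income; and x_2* = (m − 10·p_2)/p_2.
At the given prices: x_1* = 10·34.6/7.84 = 44.1327.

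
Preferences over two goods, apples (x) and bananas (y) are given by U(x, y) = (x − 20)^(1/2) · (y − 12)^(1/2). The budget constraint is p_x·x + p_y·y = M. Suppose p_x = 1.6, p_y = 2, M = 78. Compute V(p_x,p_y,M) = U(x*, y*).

V = 6.1492

Discretionary income = 78 − 20·1.6 − 12·2 = 22; x* = 20 + 0.5·22/1.6 = 26.875; y* = 12 + 0.5·22/2 = 17.5.
Utility at the optimum: U(26.875, 17.5) = 6.1492.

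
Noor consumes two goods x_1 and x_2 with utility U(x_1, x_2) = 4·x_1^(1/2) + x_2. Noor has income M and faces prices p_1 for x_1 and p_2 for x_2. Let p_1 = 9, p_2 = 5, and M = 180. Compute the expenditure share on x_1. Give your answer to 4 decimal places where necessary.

share on x_1 = 0.0617

Plugging in: x_1* = (2·5/9)² = 1.2346, x_2* = 33.7778.
Expenditure on x_1: 9·1.2346 = 11.1111; share = 0.0617.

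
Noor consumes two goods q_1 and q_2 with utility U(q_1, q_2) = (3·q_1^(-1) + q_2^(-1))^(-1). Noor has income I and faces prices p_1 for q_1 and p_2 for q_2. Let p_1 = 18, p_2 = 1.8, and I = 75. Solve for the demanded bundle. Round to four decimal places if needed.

MU_q_1 ∝ 3·q_1^(-2), MU_q_2 ∝ q_2^(-2), so MRS = 3·(q_2/q_1)^(2) = p_1/p_2.
Hence q_2/q_1 = ((1/3)·p_1/p_2)^(1/(2)), i.e. raised to the 0.5 power.
Substitute q_2 = (q_2/q_1)·q_1 into the budget: q_1* = I/(p_1 + p_2·(q_2/q_1)).
Numerically q_2/q_1 = 1.825742, so q_1* = 75/(18 + 1.8·1.825742) = 3.5234 and q_2* = 1.825742·3.5234 = 6.4328.

q_1* = 3.5234, q_2* = 6.4328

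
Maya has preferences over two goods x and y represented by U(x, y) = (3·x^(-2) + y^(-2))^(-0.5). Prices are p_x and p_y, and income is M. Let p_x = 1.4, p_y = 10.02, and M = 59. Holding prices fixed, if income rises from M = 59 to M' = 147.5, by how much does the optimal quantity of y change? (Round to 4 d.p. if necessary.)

Δy* = 6.3618

From the CES first-order condition, 3·(y/x)^(3) = p_x/p_y.
Solve for the ratio: y/x = [(1/3)·p_x/p_y]^(1/3).
Substitute y = (y/x)·x into the budget: x* = M/(p_x + p_y·(y/x)).
Numerically y/x = 0.359788, so x* = 59/(1.4 + 10.02·0.359788) = 11.788 and y* = 0.359788·11.788 = 4.2412.
At M' = 147.5: y* = 10.603. Change: 10.603 − 4.2412 = 6.3618.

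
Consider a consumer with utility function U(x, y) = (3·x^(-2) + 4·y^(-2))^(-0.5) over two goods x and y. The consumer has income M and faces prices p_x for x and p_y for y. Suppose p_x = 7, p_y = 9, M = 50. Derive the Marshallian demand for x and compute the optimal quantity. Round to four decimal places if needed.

MU_x ∝ 3·x^(-3), MU_y ∝ 4·y^(-3), so MRS = (3/4)·(y/x)^(3) = p_x/p_y.
Hence y/x = ((4/3)·p_x/p_y)^(1/(3)), i.e. raised to the 1/3 power.
Substitute y = (y/x)·x into the budget: x* = M/(p_x + p_y·(y/x)).
Numerically y/x = 1.012196, so x* = 50/(7 + 9·1.012196) = 3.1037.

x* = 3.1037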